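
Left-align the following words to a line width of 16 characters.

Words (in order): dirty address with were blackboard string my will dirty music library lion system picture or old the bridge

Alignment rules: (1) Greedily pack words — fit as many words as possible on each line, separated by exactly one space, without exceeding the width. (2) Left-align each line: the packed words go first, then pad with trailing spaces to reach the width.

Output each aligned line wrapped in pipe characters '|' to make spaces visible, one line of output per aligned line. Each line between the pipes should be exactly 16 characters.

Answer: |dirty address   |
|with were       |
|blackboard      |
|string my will  |
|dirty music     |
|library lion    |
|system picture  |
|or old the      |
|bridge          |

Derivation:
Line 1: ['dirty', 'address'] (min_width=13, slack=3)
Line 2: ['with', 'were'] (min_width=9, slack=7)
Line 3: ['blackboard'] (min_width=10, slack=6)
Line 4: ['string', 'my', 'will'] (min_width=14, slack=2)
Line 5: ['dirty', 'music'] (min_width=11, slack=5)
Line 6: ['library', 'lion'] (min_width=12, slack=4)
Line 7: ['system', 'picture'] (min_width=14, slack=2)
Line 8: ['or', 'old', 'the'] (min_width=10, slack=6)
Line 9: ['bridge'] (min_width=6, slack=10)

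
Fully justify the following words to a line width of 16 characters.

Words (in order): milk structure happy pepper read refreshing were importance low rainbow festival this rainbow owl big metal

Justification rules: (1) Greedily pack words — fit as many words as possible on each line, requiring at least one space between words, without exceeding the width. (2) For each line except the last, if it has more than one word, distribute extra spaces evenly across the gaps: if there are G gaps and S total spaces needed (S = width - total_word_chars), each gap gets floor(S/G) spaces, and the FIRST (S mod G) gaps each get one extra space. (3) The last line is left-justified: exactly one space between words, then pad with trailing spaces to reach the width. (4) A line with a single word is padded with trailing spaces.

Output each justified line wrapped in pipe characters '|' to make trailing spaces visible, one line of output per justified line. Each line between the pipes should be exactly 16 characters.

Line 1: ['milk', 'structure'] (min_width=14, slack=2)
Line 2: ['happy', 'pepper'] (min_width=12, slack=4)
Line 3: ['read', 'refreshing'] (min_width=15, slack=1)
Line 4: ['were', 'importance'] (min_width=15, slack=1)
Line 5: ['low', 'rainbow'] (min_width=11, slack=5)
Line 6: ['festival', 'this'] (min_width=13, slack=3)
Line 7: ['rainbow', 'owl', 'big'] (min_width=15, slack=1)
Line 8: ['metal'] (min_width=5, slack=11)

Answer: |milk   structure|
|happy     pepper|
|read  refreshing|
|were  importance|
|low      rainbow|
|festival    this|
|rainbow  owl big|
|metal           |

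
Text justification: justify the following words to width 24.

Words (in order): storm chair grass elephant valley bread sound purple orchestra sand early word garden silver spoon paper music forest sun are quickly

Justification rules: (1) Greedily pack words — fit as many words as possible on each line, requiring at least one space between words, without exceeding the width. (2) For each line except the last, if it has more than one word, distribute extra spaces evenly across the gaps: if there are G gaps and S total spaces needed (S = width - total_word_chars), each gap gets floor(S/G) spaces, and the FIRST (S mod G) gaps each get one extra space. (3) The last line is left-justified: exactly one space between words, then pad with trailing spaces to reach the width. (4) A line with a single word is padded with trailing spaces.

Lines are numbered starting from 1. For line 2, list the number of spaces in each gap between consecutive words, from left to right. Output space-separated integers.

Answer: 3 2

Derivation:
Line 1: ['storm', 'chair', 'grass'] (min_width=17, slack=7)
Line 2: ['elephant', 'valley', 'bread'] (min_width=21, slack=3)
Line 3: ['sound', 'purple', 'orchestra'] (min_width=22, slack=2)
Line 4: ['sand', 'early', 'word', 'garden'] (min_width=22, slack=2)
Line 5: ['silver', 'spoon', 'paper', 'music'] (min_width=24, slack=0)
Line 6: ['forest', 'sun', 'are', 'quickly'] (min_width=22, slack=2)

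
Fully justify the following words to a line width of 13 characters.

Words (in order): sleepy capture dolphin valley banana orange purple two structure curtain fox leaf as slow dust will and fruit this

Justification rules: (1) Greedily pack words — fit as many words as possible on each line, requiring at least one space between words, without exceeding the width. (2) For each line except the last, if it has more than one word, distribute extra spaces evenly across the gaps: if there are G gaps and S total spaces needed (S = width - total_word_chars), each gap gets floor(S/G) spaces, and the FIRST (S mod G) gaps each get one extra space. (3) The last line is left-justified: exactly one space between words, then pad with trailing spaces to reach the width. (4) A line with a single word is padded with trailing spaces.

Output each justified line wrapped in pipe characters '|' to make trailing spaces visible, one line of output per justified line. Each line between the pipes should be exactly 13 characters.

Answer: |sleepy       |
|capture      |
|dolphin      |
|valley banana|
|orange purple|
|two structure|
|curtain   fox|
|leaf  as slow|
|dust will and|
|fruit this   |

Derivation:
Line 1: ['sleepy'] (min_width=6, slack=7)
Line 2: ['capture'] (min_width=7, slack=6)
Line 3: ['dolphin'] (min_width=7, slack=6)
Line 4: ['valley', 'banana'] (min_width=13, slack=0)
Line 5: ['orange', 'purple'] (min_width=13, slack=0)
Line 6: ['two', 'structure'] (min_width=13, slack=0)
Line 7: ['curtain', 'fox'] (min_width=11, slack=2)
Line 8: ['leaf', 'as', 'slow'] (min_width=12, slack=1)
Line 9: ['dust', 'will', 'and'] (min_width=13, slack=0)
Line 10: ['fruit', 'this'] (min_width=10, slack=3)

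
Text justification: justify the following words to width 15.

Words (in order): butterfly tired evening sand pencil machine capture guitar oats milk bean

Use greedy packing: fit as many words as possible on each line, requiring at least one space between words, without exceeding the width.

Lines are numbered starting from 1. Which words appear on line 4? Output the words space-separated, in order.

Line 1: ['butterfly', 'tired'] (min_width=15, slack=0)
Line 2: ['evening', 'sand'] (min_width=12, slack=3)
Line 3: ['pencil', 'machine'] (min_width=14, slack=1)
Line 4: ['capture', 'guitar'] (min_width=14, slack=1)
Line 5: ['oats', 'milk', 'bean'] (min_width=14, slack=1)

Answer: capture guitar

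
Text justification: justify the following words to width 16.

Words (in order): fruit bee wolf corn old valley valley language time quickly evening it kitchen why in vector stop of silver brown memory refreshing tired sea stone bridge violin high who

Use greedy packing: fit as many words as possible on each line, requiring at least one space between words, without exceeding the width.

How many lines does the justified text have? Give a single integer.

Answer: 12

Derivation:
Line 1: ['fruit', 'bee', 'wolf'] (min_width=14, slack=2)
Line 2: ['corn', 'old', 'valley'] (min_width=15, slack=1)
Line 3: ['valley', 'language'] (min_width=15, slack=1)
Line 4: ['time', 'quickly'] (min_width=12, slack=4)
Line 5: ['evening', 'it'] (min_width=10, slack=6)
Line 6: ['kitchen', 'why', 'in'] (min_width=14, slack=2)
Line 7: ['vector', 'stop', 'of'] (min_width=14, slack=2)
Line 8: ['silver', 'brown'] (min_width=12, slack=4)
Line 9: ['memory'] (min_width=6, slack=10)
Line 10: ['refreshing', 'tired'] (min_width=16, slack=0)
Line 11: ['sea', 'stone', 'bridge'] (min_width=16, slack=0)
Line 12: ['violin', 'high', 'who'] (min_width=15, slack=1)
Total lines: 12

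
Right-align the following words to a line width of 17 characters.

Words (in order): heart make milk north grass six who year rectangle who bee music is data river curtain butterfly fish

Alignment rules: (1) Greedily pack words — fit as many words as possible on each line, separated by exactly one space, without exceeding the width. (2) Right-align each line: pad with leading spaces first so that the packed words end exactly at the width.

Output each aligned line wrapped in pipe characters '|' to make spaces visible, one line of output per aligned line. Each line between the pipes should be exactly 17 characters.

Line 1: ['heart', 'make', 'milk'] (min_width=15, slack=2)
Line 2: ['north', 'grass', 'six'] (min_width=15, slack=2)
Line 3: ['who', 'year'] (min_width=8, slack=9)
Line 4: ['rectangle', 'who', 'bee'] (min_width=17, slack=0)
Line 5: ['music', 'is', 'data'] (min_width=13, slack=4)
Line 6: ['river', 'curtain'] (min_width=13, slack=4)
Line 7: ['butterfly', 'fish'] (min_width=14, slack=3)

Answer: |  heart make milk|
|  north grass six|
|         who year|
|rectangle who bee|
|    music is data|
|    river curtain|
|   butterfly fish|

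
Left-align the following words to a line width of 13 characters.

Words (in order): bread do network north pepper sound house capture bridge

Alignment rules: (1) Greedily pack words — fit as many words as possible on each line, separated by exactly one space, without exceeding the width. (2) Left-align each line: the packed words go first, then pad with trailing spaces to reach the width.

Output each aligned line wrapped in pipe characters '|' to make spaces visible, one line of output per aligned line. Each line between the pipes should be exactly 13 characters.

Line 1: ['bread', 'do'] (min_width=8, slack=5)
Line 2: ['network', 'north'] (min_width=13, slack=0)
Line 3: ['pepper', 'sound'] (min_width=12, slack=1)
Line 4: ['house', 'capture'] (min_width=13, slack=0)
Line 5: ['bridge'] (min_width=6, slack=7)

Answer: |bread do     |
|network north|
|pepper sound |
|house capture|
|bridge       |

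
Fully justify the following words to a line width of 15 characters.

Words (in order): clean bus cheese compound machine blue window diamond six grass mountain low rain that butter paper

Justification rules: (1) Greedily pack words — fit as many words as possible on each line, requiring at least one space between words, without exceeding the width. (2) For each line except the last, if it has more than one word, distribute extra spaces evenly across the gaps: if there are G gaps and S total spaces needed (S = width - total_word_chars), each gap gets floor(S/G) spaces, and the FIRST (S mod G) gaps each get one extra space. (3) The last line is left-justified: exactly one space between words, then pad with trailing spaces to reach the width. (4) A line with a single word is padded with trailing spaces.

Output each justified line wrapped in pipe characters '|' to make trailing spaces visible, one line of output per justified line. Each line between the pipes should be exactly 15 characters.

Line 1: ['clean', 'bus'] (min_width=9, slack=6)
Line 2: ['cheese', 'compound'] (min_width=15, slack=0)
Line 3: ['machine', 'blue'] (min_width=12, slack=3)
Line 4: ['window', 'diamond'] (min_width=14, slack=1)
Line 5: ['six', 'grass'] (min_width=9, slack=6)
Line 6: ['mountain', 'low'] (min_width=12, slack=3)
Line 7: ['rain', 'that'] (min_width=9, slack=6)
Line 8: ['butter', 'paper'] (min_width=12, slack=3)

Answer: |clean       bus|
|cheese compound|
|machine    blue|
|window  diamond|
|six       grass|
|mountain    low|
|rain       that|
|butter paper   |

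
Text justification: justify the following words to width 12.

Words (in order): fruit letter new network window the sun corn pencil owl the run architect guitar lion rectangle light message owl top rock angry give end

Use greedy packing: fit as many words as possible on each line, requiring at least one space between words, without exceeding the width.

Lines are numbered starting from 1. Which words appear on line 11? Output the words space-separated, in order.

Line 1: ['fruit', 'letter'] (min_width=12, slack=0)
Line 2: ['new', 'network'] (min_width=11, slack=1)
Line 3: ['window', 'the'] (min_width=10, slack=2)
Line 4: ['sun', 'corn'] (min_width=8, slack=4)
Line 5: ['pencil', 'owl'] (min_width=10, slack=2)
Line 6: ['the', 'run'] (min_width=7, slack=5)
Line 7: ['architect'] (min_width=9, slack=3)
Line 8: ['guitar', 'lion'] (min_width=11, slack=1)
Line 9: ['rectangle'] (min_width=9, slack=3)
Line 10: ['light'] (min_width=5, slack=7)
Line 11: ['message', 'owl'] (min_width=11, slack=1)
Line 12: ['top', 'rock'] (min_width=8, slack=4)
Line 13: ['angry', 'give'] (min_width=10, slack=2)
Line 14: ['end'] (min_width=3, slack=9)

Answer: message owl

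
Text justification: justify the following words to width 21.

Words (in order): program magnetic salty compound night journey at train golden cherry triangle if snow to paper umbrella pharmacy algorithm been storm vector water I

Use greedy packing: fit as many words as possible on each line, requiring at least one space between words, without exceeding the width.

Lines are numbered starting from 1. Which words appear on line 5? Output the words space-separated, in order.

Answer: triangle if snow to

Derivation:
Line 1: ['program', 'magnetic'] (min_width=16, slack=5)
Line 2: ['salty', 'compound', 'night'] (min_width=20, slack=1)
Line 3: ['journey', 'at', 'train'] (min_width=16, slack=5)
Line 4: ['golden', 'cherry'] (min_width=13, slack=8)
Line 5: ['triangle', 'if', 'snow', 'to'] (min_width=19, slack=2)
Line 6: ['paper', 'umbrella'] (min_width=14, slack=7)
Line 7: ['pharmacy', 'algorithm'] (min_width=18, slack=3)
Line 8: ['been', 'storm', 'vector'] (min_width=17, slack=4)
Line 9: ['water', 'I'] (min_width=7, slack=14)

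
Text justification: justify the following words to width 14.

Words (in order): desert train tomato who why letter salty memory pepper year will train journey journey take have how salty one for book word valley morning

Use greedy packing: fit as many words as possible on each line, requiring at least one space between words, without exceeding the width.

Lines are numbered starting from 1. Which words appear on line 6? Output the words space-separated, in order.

Answer: train journey

Derivation:
Line 1: ['desert', 'train'] (min_width=12, slack=2)
Line 2: ['tomato', 'who', 'why'] (min_width=14, slack=0)
Line 3: ['letter', 'salty'] (min_width=12, slack=2)
Line 4: ['memory', 'pepper'] (min_width=13, slack=1)
Line 5: ['year', 'will'] (min_width=9, slack=5)
Line 6: ['train', 'journey'] (min_width=13, slack=1)
Line 7: ['journey', 'take'] (min_width=12, slack=2)
Line 8: ['have', 'how', 'salty'] (min_width=14, slack=0)
Line 9: ['one', 'for', 'book'] (min_width=12, slack=2)
Line 10: ['word', 'valley'] (min_width=11, slack=3)
Line 11: ['morning'] (min_width=7, slack=7)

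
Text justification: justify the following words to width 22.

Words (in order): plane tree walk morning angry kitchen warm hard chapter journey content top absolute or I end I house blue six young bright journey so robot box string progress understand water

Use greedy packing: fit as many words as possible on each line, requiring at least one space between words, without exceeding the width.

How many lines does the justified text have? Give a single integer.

Line 1: ['plane', 'tree', 'walk'] (min_width=15, slack=7)
Line 2: ['morning', 'angry', 'kitchen'] (min_width=21, slack=1)
Line 3: ['warm', 'hard', 'chapter'] (min_width=17, slack=5)
Line 4: ['journey', 'content', 'top'] (min_width=19, slack=3)
Line 5: ['absolute', 'or', 'I', 'end', 'I'] (min_width=19, slack=3)
Line 6: ['house', 'blue', 'six', 'young'] (min_width=20, slack=2)
Line 7: ['bright', 'journey', 'so'] (min_width=17, slack=5)
Line 8: ['robot', 'box', 'string'] (min_width=16, slack=6)
Line 9: ['progress', 'understand'] (min_width=19, slack=3)
Line 10: ['water'] (min_width=5, slack=17)
Total lines: 10

Answer: 10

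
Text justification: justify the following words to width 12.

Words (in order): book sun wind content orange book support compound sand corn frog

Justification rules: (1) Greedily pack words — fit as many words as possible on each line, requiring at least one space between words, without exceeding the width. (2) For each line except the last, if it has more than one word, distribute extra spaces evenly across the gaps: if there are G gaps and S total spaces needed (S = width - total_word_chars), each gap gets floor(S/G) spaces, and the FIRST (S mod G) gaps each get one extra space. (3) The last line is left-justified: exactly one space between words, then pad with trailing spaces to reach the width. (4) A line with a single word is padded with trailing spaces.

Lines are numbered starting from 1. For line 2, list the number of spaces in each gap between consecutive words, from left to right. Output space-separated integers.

Answer: 1

Derivation:
Line 1: ['book', 'sun'] (min_width=8, slack=4)
Line 2: ['wind', 'content'] (min_width=12, slack=0)
Line 3: ['orange', 'book'] (min_width=11, slack=1)
Line 4: ['support'] (min_width=7, slack=5)
Line 5: ['compound'] (min_width=8, slack=4)
Line 6: ['sand', 'corn'] (min_width=9, slack=3)
Line 7: ['frog'] (min_width=4, slack=8)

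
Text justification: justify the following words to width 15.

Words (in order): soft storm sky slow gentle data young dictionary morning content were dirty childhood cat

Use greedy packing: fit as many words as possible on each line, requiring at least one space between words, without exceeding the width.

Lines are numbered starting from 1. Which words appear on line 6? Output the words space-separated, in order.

Line 1: ['soft', 'storm', 'sky'] (min_width=14, slack=1)
Line 2: ['slow', 'gentle'] (min_width=11, slack=4)
Line 3: ['data', 'young'] (min_width=10, slack=5)
Line 4: ['dictionary'] (min_width=10, slack=5)
Line 5: ['morning', 'content'] (min_width=15, slack=0)
Line 6: ['were', 'dirty'] (min_width=10, slack=5)
Line 7: ['childhood', 'cat'] (min_width=13, slack=2)

Answer: were dirty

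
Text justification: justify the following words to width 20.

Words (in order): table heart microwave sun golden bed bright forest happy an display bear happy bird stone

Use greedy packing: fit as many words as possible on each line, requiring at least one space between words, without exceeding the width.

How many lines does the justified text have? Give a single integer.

Answer: 6

Derivation:
Line 1: ['table', 'heart'] (min_width=11, slack=9)
Line 2: ['microwave', 'sun', 'golden'] (min_width=20, slack=0)
Line 3: ['bed', 'bright', 'forest'] (min_width=17, slack=3)
Line 4: ['happy', 'an', 'display'] (min_width=16, slack=4)
Line 5: ['bear', 'happy', 'bird'] (min_width=15, slack=5)
Line 6: ['stone'] (min_width=5, slack=15)
Total lines: 6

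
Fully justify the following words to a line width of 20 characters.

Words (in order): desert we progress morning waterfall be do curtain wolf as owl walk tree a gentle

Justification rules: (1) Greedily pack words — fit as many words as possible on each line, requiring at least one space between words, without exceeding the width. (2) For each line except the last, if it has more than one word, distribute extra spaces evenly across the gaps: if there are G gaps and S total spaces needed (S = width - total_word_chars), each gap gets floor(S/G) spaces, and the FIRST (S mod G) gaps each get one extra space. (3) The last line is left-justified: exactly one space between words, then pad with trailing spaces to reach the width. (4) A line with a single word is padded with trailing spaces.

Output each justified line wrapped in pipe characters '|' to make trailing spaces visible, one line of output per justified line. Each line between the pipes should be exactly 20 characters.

Answer: |desert  we  progress|
|morning waterfall be|
|do  curtain  wolf as|
|owl   walk   tree  a|
|gentle              |

Derivation:
Line 1: ['desert', 'we', 'progress'] (min_width=18, slack=2)
Line 2: ['morning', 'waterfall', 'be'] (min_width=20, slack=0)
Line 3: ['do', 'curtain', 'wolf', 'as'] (min_width=18, slack=2)
Line 4: ['owl', 'walk', 'tree', 'a'] (min_width=15, slack=5)
Line 5: ['gentle'] (min_width=6, slack=14)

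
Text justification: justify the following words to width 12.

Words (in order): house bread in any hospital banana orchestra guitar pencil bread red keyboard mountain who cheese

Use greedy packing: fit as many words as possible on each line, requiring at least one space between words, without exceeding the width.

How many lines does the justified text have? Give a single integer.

Answer: 10

Derivation:
Line 1: ['house', 'bread'] (min_width=11, slack=1)
Line 2: ['in', 'any'] (min_width=6, slack=6)
Line 3: ['hospital'] (min_width=8, slack=4)
Line 4: ['banana'] (min_width=6, slack=6)
Line 5: ['orchestra'] (min_width=9, slack=3)
Line 6: ['guitar'] (min_width=6, slack=6)
Line 7: ['pencil', 'bread'] (min_width=12, slack=0)
Line 8: ['red', 'keyboard'] (min_width=12, slack=0)
Line 9: ['mountain', 'who'] (min_width=12, slack=0)
Line 10: ['cheese'] (min_width=6, slack=6)
Total lines: 10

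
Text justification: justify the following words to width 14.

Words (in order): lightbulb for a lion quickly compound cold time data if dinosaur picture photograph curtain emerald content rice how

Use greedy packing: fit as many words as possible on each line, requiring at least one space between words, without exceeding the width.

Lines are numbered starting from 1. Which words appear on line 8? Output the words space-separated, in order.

Answer: curtain

Derivation:
Line 1: ['lightbulb', 'for'] (min_width=13, slack=1)
Line 2: ['a', 'lion', 'quickly'] (min_width=14, slack=0)
Line 3: ['compound', 'cold'] (min_width=13, slack=1)
Line 4: ['time', 'data', 'if'] (min_width=12, slack=2)
Line 5: ['dinosaur'] (min_width=8, slack=6)
Line 6: ['picture'] (min_width=7, slack=7)
Line 7: ['photograph'] (min_width=10, slack=4)
Line 8: ['curtain'] (min_width=7, slack=7)
Line 9: ['emerald'] (min_width=7, slack=7)
Line 10: ['content', 'rice'] (min_width=12, slack=2)
Line 11: ['how'] (min_width=3, slack=11)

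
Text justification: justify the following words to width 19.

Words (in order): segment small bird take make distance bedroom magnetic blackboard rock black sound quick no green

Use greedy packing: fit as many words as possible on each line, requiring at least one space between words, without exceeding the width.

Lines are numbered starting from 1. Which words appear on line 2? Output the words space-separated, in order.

Line 1: ['segment', 'small', 'bird'] (min_width=18, slack=1)
Line 2: ['take', 'make', 'distance'] (min_width=18, slack=1)
Line 3: ['bedroom', 'magnetic'] (min_width=16, slack=3)
Line 4: ['blackboard', 'rock'] (min_width=15, slack=4)
Line 5: ['black', 'sound', 'quick'] (min_width=17, slack=2)
Line 6: ['no', 'green'] (min_width=8, slack=11)

Answer: take make distance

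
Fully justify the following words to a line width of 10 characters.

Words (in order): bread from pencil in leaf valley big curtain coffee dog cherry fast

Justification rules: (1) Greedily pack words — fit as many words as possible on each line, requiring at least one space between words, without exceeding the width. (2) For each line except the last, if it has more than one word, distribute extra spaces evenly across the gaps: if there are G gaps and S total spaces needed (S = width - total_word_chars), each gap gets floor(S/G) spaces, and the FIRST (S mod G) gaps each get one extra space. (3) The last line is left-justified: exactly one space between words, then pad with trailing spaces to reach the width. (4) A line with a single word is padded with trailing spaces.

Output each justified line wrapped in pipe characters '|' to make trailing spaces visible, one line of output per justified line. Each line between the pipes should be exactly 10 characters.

Line 1: ['bread', 'from'] (min_width=10, slack=0)
Line 2: ['pencil', 'in'] (min_width=9, slack=1)
Line 3: ['leaf'] (min_width=4, slack=6)
Line 4: ['valley', 'big'] (min_width=10, slack=0)
Line 5: ['curtain'] (min_width=7, slack=3)
Line 6: ['coffee', 'dog'] (min_width=10, slack=0)
Line 7: ['cherry'] (min_width=6, slack=4)
Line 8: ['fast'] (min_width=4, slack=6)

Answer: |bread from|
|pencil  in|
|leaf      |
|valley big|
|curtain   |
|coffee dog|
|cherry    |
|fast      |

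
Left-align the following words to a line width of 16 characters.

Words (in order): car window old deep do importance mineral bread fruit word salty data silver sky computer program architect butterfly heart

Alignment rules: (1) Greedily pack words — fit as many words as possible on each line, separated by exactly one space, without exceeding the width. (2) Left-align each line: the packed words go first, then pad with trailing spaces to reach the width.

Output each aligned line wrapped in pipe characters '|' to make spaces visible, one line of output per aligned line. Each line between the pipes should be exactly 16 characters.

Line 1: ['car', 'window', 'old'] (min_width=14, slack=2)
Line 2: ['deep', 'do'] (min_width=7, slack=9)
Line 3: ['importance'] (min_width=10, slack=6)
Line 4: ['mineral', 'bread'] (min_width=13, slack=3)
Line 5: ['fruit', 'word', 'salty'] (min_width=16, slack=0)
Line 6: ['data', 'silver', 'sky'] (min_width=15, slack=1)
Line 7: ['computer', 'program'] (min_width=16, slack=0)
Line 8: ['architect'] (min_width=9, slack=7)
Line 9: ['butterfly', 'heart'] (min_width=15, slack=1)

Answer: |car window old  |
|deep do         |
|importance      |
|mineral bread   |
|fruit word salty|
|data silver sky |
|computer program|
|architect       |
|butterfly heart |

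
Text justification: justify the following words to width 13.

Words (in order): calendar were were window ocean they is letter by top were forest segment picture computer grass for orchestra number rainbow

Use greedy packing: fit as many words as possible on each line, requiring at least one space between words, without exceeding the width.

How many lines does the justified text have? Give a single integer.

Answer: 12

Derivation:
Line 1: ['calendar', 'were'] (min_width=13, slack=0)
Line 2: ['were', 'window'] (min_width=11, slack=2)
Line 3: ['ocean', 'they', 'is'] (min_width=13, slack=0)
Line 4: ['letter', 'by', 'top'] (min_width=13, slack=0)
Line 5: ['were', 'forest'] (min_width=11, slack=2)
Line 6: ['segment'] (min_width=7, slack=6)
Line 7: ['picture'] (min_width=7, slack=6)
Line 8: ['computer'] (min_width=8, slack=5)
Line 9: ['grass', 'for'] (min_width=9, slack=4)
Line 10: ['orchestra'] (min_width=9, slack=4)
Line 11: ['number'] (min_width=6, slack=7)
Line 12: ['rainbow'] (min_width=7, slack=6)
Total lines: 12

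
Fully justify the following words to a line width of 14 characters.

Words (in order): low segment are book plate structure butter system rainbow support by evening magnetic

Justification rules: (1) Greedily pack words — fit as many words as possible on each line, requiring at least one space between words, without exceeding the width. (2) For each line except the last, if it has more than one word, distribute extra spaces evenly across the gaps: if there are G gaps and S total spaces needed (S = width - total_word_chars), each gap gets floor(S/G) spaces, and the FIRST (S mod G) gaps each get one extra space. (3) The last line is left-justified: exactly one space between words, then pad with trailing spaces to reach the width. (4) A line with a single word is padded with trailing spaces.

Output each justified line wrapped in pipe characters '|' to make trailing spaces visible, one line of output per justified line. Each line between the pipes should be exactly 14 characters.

Answer: |low    segment|
|are book plate|
|structure     |
|butter  system|
|rainbow       |
|support     by|
|evening       |
|magnetic      |

Derivation:
Line 1: ['low', 'segment'] (min_width=11, slack=3)
Line 2: ['are', 'book', 'plate'] (min_width=14, slack=0)
Line 3: ['structure'] (min_width=9, slack=5)
Line 4: ['butter', 'system'] (min_width=13, slack=1)
Line 5: ['rainbow'] (min_width=7, slack=7)
Line 6: ['support', 'by'] (min_width=10, slack=4)
Line 7: ['evening'] (min_width=7, slack=7)
Line 8: ['magnetic'] (min_width=8, slack=6)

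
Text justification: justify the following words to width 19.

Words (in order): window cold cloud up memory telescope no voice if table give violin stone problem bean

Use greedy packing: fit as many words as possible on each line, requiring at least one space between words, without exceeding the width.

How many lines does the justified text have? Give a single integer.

Line 1: ['window', 'cold', 'cloud'] (min_width=17, slack=2)
Line 2: ['up', 'memory', 'telescope'] (min_width=19, slack=0)
Line 3: ['no', 'voice', 'if', 'table'] (min_width=17, slack=2)
Line 4: ['give', 'violin', 'stone'] (min_width=17, slack=2)
Line 5: ['problem', 'bean'] (min_width=12, slack=7)
Total lines: 5

Answer: 5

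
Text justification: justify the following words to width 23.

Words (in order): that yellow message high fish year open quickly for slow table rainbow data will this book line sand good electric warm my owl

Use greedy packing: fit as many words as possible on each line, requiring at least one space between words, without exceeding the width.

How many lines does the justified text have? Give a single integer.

Answer: 6

Derivation:
Line 1: ['that', 'yellow', 'message'] (min_width=19, slack=4)
Line 2: ['high', 'fish', 'year', 'open'] (min_width=19, slack=4)
Line 3: ['quickly', 'for', 'slow', 'table'] (min_width=22, slack=1)
Line 4: ['rainbow', 'data', 'will', 'this'] (min_width=22, slack=1)
Line 5: ['book', 'line', 'sand', 'good'] (min_width=19, slack=4)
Line 6: ['electric', 'warm', 'my', 'owl'] (min_width=20, slack=3)
Total lines: 6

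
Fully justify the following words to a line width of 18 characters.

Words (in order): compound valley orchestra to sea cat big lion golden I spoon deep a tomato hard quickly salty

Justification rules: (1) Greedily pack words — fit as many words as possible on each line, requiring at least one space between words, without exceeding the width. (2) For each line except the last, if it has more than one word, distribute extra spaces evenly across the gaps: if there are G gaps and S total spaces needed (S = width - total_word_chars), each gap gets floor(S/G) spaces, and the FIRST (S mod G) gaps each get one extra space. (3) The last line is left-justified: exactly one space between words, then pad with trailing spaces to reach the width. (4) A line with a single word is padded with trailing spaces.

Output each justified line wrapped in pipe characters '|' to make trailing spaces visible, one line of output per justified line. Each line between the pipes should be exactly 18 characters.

Answer: |compound    valley|
|orchestra  to  sea|
|cat    big    lion|
|golden   I   spoon|
|deep a tomato hard|
|quickly salty     |

Derivation:
Line 1: ['compound', 'valley'] (min_width=15, slack=3)
Line 2: ['orchestra', 'to', 'sea'] (min_width=16, slack=2)
Line 3: ['cat', 'big', 'lion'] (min_width=12, slack=6)
Line 4: ['golden', 'I', 'spoon'] (min_width=14, slack=4)
Line 5: ['deep', 'a', 'tomato', 'hard'] (min_width=18, slack=0)
Line 6: ['quickly', 'salty'] (min_width=13, slack=5)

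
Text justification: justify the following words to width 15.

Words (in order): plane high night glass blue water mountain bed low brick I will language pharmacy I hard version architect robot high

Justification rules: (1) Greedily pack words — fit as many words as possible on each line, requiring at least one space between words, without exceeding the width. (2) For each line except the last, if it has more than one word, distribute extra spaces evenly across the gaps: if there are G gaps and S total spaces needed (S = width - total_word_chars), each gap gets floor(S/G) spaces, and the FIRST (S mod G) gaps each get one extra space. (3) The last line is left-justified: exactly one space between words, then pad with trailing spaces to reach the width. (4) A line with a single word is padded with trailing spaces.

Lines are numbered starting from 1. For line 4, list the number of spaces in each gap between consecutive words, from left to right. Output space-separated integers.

Line 1: ['plane', 'high'] (min_width=10, slack=5)
Line 2: ['night', 'glass'] (min_width=11, slack=4)
Line 3: ['blue', 'water'] (min_width=10, slack=5)
Line 4: ['mountain', 'bed'] (min_width=12, slack=3)
Line 5: ['low', 'brick', 'I'] (min_width=11, slack=4)
Line 6: ['will', 'language'] (min_width=13, slack=2)
Line 7: ['pharmacy', 'I', 'hard'] (min_width=15, slack=0)
Line 8: ['version'] (min_width=7, slack=8)
Line 9: ['architect', 'robot'] (min_width=15, slack=0)
Line 10: ['high'] (min_width=4, slack=11)

Answer: 4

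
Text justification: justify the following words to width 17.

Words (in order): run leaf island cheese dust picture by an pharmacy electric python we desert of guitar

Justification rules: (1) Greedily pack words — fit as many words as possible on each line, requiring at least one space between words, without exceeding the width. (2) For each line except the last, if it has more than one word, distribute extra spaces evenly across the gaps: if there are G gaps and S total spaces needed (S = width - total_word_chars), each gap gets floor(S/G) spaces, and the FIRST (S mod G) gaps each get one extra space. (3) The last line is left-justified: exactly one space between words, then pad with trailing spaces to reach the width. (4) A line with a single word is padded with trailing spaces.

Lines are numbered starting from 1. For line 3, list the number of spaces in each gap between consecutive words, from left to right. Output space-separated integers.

Line 1: ['run', 'leaf', 'island'] (min_width=15, slack=2)
Line 2: ['cheese', 'dust'] (min_width=11, slack=6)
Line 3: ['picture', 'by', 'an'] (min_width=13, slack=4)
Line 4: ['pharmacy', 'electric'] (min_width=17, slack=0)
Line 5: ['python', 'we', 'desert'] (min_width=16, slack=1)
Line 6: ['of', 'guitar'] (min_width=9, slack=8)

Answer: 3 3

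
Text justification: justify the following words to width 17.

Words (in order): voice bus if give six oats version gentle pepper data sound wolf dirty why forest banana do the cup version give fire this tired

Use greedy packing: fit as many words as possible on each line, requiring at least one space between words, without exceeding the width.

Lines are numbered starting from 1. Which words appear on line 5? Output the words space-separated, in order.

Answer: dirty why forest

Derivation:
Line 1: ['voice', 'bus', 'if', 'give'] (min_width=17, slack=0)
Line 2: ['six', 'oats', 'version'] (min_width=16, slack=1)
Line 3: ['gentle', 'pepper'] (min_width=13, slack=4)
Line 4: ['data', 'sound', 'wolf'] (min_width=15, slack=2)
Line 5: ['dirty', 'why', 'forest'] (min_width=16, slack=1)
Line 6: ['banana', 'do', 'the', 'cup'] (min_width=17, slack=0)
Line 7: ['version', 'give', 'fire'] (min_width=17, slack=0)
Line 8: ['this', 'tired'] (min_width=10, slack=7)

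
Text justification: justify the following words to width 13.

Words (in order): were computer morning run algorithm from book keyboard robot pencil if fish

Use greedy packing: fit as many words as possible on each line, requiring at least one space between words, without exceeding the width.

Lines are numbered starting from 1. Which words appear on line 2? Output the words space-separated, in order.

Line 1: ['were', 'computer'] (min_width=13, slack=0)
Line 2: ['morning', 'run'] (min_width=11, slack=2)
Line 3: ['algorithm'] (min_width=9, slack=4)
Line 4: ['from', 'book'] (min_width=9, slack=4)
Line 5: ['keyboard'] (min_width=8, slack=5)
Line 6: ['robot', 'pencil'] (min_width=12, slack=1)
Line 7: ['if', 'fish'] (min_width=7, slack=6)

Answer: morning run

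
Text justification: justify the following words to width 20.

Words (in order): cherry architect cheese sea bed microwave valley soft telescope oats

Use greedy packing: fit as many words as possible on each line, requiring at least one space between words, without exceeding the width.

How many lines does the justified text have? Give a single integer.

Answer: 4

Derivation:
Line 1: ['cherry', 'architect'] (min_width=16, slack=4)
Line 2: ['cheese', 'sea', 'bed'] (min_width=14, slack=6)
Line 3: ['microwave', 'valley'] (min_width=16, slack=4)
Line 4: ['soft', 'telescope', 'oats'] (min_width=19, slack=1)
Total lines: 4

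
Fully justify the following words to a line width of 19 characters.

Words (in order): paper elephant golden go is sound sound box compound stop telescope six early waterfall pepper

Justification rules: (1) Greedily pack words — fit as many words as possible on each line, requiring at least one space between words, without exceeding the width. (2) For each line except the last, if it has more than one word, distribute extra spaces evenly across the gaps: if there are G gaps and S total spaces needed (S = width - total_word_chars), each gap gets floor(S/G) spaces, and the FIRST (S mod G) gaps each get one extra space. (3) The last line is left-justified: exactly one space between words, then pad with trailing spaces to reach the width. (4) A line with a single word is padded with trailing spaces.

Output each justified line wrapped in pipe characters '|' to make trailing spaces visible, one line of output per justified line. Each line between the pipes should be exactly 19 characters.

Answer: |paper      elephant|
|golden  go is sound|
|sound  box compound|
|stop  telescope six|
|early     waterfall|
|pepper             |

Derivation:
Line 1: ['paper', 'elephant'] (min_width=14, slack=5)
Line 2: ['golden', 'go', 'is', 'sound'] (min_width=18, slack=1)
Line 3: ['sound', 'box', 'compound'] (min_width=18, slack=1)
Line 4: ['stop', 'telescope', 'six'] (min_width=18, slack=1)
Line 5: ['early', 'waterfall'] (min_width=15, slack=4)
Line 6: ['pepper'] (min_width=6, slack=13)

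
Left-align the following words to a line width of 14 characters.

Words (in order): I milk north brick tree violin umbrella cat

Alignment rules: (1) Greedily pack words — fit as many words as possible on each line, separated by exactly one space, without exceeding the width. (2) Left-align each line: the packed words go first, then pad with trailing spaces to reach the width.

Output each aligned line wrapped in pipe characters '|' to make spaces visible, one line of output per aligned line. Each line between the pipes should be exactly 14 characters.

Line 1: ['I', 'milk', 'north'] (min_width=12, slack=2)
Line 2: ['brick', 'tree'] (min_width=10, slack=4)
Line 3: ['violin'] (min_width=6, slack=8)
Line 4: ['umbrella', 'cat'] (min_width=12, slack=2)

Answer: |I milk north  |
|brick tree    |
|violin        |
|umbrella cat  |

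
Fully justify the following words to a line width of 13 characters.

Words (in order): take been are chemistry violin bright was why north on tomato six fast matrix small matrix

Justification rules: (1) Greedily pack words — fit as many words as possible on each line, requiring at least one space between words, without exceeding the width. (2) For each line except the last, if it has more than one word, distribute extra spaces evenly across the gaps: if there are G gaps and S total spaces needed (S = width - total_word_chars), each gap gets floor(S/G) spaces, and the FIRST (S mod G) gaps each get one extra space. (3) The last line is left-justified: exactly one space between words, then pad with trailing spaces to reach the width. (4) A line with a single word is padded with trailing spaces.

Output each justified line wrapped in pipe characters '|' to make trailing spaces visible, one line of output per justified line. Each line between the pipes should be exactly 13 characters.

Line 1: ['take', 'been', 'are'] (min_width=13, slack=0)
Line 2: ['chemistry'] (min_width=9, slack=4)
Line 3: ['violin', 'bright'] (min_width=13, slack=0)
Line 4: ['was', 'why', 'north'] (min_width=13, slack=0)
Line 5: ['on', 'tomato', 'six'] (min_width=13, slack=0)
Line 6: ['fast', 'matrix'] (min_width=11, slack=2)
Line 7: ['small', 'matrix'] (min_width=12, slack=1)

Answer: |take been are|
|chemistry    |
|violin bright|
|was why north|
|on tomato six|
|fast   matrix|
|small matrix |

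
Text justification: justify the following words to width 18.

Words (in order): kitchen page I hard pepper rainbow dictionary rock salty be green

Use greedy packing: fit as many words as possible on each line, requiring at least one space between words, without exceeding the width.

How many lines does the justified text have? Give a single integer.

Line 1: ['kitchen', 'page', 'I'] (min_width=14, slack=4)
Line 2: ['hard', 'pepper'] (min_width=11, slack=7)
Line 3: ['rainbow', 'dictionary'] (min_width=18, slack=0)
Line 4: ['rock', 'salty', 'be'] (min_width=13, slack=5)
Line 5: ['green'] (min_width=5, slack=13)
Total lines: 5

Answer: 5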